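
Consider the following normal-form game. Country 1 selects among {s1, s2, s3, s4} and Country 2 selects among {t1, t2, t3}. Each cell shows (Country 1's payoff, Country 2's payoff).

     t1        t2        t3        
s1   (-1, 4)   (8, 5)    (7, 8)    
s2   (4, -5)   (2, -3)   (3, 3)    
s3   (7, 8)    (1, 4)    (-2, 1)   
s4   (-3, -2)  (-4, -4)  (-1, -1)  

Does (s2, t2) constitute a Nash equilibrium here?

No

Holding Country 2 at t2: Country 1 gets 2 from s2 but could get 8 by switching to s1. Country 1 has a profitable deviation.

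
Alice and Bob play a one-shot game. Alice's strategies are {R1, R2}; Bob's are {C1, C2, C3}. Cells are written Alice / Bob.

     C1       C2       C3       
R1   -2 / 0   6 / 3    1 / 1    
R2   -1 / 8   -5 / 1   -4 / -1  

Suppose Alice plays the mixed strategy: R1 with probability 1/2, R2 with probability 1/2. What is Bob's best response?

Bob's best reply maximizes expected payoff against the mix.
C1: (1/2)·0 + (1/2)·8 = 4
C2: (1/2)·3 + (1/2)·1 = 2
C3: (1/2)·1 + (1/2)·(-1) = 0
Highest expected payoff is 4, from C1.

C1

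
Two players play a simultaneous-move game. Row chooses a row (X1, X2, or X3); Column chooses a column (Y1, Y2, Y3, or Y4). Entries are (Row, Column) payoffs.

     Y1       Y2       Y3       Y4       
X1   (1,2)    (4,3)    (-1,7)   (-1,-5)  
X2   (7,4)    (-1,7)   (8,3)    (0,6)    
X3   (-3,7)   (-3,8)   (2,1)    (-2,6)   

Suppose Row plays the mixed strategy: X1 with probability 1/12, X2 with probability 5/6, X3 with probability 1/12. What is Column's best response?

Y2

Compute Column's expected payoff from each pure strategy against the given mix.
Y1: (1/12)·2 + (5/6)·4 + (1/12)·7 = 49/12
Y2: (1/12)·3 + (5/6)·7 + (1/12)·8 = 27/4
Y3: (1/12)·7 + (5/6)·3 + (1/12)·1 = 19/6
Y4: (1/12)·(-5) + (5/6)·6 + (1/12)·6 = 61/12
Highest expected payoff is 27/4, from Y2.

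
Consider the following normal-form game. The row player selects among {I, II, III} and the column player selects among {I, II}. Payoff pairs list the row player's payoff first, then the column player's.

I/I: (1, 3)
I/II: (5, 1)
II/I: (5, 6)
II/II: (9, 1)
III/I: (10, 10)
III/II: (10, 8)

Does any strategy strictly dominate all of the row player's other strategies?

A strategy is strictly dominant if it gives the row player a strictly higher payoff than every other strategy, against every choice by the opponent.
III strictly dominates: vs I: 10 > each of {1, 5}; vs II: 10 > each of {5, 9}.

III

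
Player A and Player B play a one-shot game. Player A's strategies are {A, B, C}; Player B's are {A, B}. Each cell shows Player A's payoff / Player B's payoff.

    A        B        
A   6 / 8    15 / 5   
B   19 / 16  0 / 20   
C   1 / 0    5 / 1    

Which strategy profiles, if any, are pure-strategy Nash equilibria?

A profile is a Nash equilibrium when each player is best-responding to the other.
Player A's best responses — vs A: B (payoff 19); vs B: A (payoff 15).
Player B's best responses — vs A: A (payoff 8); vs B: B (payoff 20); vs C: B (payoff 1).
No cell has both players best-responding. For instance, Player A's best reply to A is B, but against B Player B prefers B over A.

No pure-strategy Nash equilibrium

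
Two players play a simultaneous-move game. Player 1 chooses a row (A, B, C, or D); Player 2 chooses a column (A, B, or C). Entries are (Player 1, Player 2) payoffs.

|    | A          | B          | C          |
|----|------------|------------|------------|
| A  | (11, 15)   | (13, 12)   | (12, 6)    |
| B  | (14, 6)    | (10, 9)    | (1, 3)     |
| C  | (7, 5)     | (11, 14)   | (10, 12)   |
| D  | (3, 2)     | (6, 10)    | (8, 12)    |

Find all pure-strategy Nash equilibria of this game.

A profile is a Nash equilibrium when each player is best-responding to the other.
Player 1's best responses — vs A: B (payoff 14); vs B: A (payoff 13); vs C: A (payoff 12).
Player 2's best responses — vs A: A (payoff 15); vs B: B (payoff 9); vs C: B (payoff 14); vs D: C (payoff 12).
No cell has both players best-responding. For instance, Player 1's best reply to C is A, but against A Player 2 prefers A over C.

There is no pure-strategy Nash equilibrium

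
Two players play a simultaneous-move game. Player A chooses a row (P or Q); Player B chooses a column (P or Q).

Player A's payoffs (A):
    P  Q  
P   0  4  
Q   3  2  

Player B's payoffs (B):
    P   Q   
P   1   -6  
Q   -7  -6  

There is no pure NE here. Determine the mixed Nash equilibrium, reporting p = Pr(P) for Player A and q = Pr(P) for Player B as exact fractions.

Each player's mixing probability is pinned down by making the *other* player indifferent.
Player B indifferent between P and Q: p·1 + (1−p)·(-7) = p·(-6) + (1−p)·(-6) ⟹ (-7) + 8p = (-6) + 0p ⟹ p = 1/8.
Player A indifferent between P and Q: q·0 + (1−q)·4 = q·3 + (1−q)·2 ⟹ 4 + (-4)q = 2 + 1q ⟹ q = 2/5.

p = 1/8, q = 2/5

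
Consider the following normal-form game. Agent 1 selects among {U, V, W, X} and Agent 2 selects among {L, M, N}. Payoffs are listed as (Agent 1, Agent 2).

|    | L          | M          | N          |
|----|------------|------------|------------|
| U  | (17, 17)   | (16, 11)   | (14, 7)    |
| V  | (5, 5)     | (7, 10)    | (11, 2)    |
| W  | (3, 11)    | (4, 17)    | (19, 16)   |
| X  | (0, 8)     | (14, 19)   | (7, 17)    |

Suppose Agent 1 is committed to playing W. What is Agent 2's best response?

M

With Agent 1 fixed at W, Agent 2's payoffs are: L → 11, M → 17, N → 16.
The maximum is 17, achieved by M.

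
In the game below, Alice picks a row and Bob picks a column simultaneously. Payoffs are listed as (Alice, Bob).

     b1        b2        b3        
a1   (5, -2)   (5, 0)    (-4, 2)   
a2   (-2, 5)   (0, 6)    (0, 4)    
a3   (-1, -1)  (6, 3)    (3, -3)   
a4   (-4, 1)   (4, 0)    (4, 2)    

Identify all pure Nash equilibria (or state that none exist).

A profile is a Nash equilibrium when each player is best-responding to the other.
Alice's best responses — vs b1: a1 (payoff 5); vs b2: a3 (payoff 6); vs b3: a4 (payoff 4).
Bob's best responses — vs a1: b3 (payoff 2); vs a2: b2 (payoff 6); vs a3: b2 (payoff 3); vs a4: b3 (payoff 2).
Mutual best responses occur at (a3, b2) and (a4, b3); at each, neither player gains by switching.

(a3, b2) and (a4, b3)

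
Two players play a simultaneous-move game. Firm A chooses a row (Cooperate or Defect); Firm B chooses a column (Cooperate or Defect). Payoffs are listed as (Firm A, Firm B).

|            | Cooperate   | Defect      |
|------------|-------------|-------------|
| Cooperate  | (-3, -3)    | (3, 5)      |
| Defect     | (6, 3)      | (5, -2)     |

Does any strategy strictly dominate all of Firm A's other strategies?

Check whether one of Firm A's strategies beats all alternatives regardless of what the opponent does.
Defect strictly dominates: vs Cooperate: 6 > -3; vs Defect: 5 > 3.

Defect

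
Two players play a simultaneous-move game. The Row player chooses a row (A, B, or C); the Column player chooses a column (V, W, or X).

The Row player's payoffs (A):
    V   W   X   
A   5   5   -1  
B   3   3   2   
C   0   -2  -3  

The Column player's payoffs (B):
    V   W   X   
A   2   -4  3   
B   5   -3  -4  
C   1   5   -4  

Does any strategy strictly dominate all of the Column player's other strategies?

No strictly dominant strategy

Check whether one of the Column player's strategies beats all alternatives regardless of what the opponent does.
V is not dominant: against A, X gives 3 > 2.
W is not dominant: against A, V gives 2 > -4.
X is not dominant: against B, V gives 5 > -4.
No single strategy is best against every opponent action.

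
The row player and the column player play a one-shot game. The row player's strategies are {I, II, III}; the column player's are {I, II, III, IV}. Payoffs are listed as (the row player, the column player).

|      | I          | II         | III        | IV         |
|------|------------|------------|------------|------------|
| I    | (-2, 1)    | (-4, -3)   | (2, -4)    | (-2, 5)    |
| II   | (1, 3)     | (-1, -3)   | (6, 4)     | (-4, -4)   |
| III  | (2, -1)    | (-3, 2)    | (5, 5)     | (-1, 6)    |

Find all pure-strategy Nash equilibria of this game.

A profile is a Nash equilibrium when each player is best-responding to the other.
The row player's best responses — vs I: III (payoff 2); vs II: II (payoff -1); vs III: II (payoff 6); vs IV: III (payoff -1).
The column player's best responses — vs I: IV (payoff 5); vs II: III (payoff 4); vs III: IV (payoff 6).
Mutual best responses occur at (II, III) and (III, IV); at each, neither player gains by switching.

(II, III) and (III, IV)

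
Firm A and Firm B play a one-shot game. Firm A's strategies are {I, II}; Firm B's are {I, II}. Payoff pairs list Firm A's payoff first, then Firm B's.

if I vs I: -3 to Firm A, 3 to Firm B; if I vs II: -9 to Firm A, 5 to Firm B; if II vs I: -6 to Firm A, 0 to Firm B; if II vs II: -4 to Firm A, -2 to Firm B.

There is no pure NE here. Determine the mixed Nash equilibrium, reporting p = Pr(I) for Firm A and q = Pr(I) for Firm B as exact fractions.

Each player's mixing probability is pinned down by making the *other* player indifferent.
Firm B indifferent between I and II: p·3 + (1−p)·0 = p·5 + (1−p)·(-2) ⟹ 0 + 3p = (-2) + 7p ⟹ p = 1/2.
Firm A indifferent between I and II: q·(-3) + (1−q)·(-9) = q·(-6) + (1−q)·(-4) ⟹ (-9) + 6q = (-4) + (-2)q ⟹ q = 5/8.

p = 1/2, q = 5/8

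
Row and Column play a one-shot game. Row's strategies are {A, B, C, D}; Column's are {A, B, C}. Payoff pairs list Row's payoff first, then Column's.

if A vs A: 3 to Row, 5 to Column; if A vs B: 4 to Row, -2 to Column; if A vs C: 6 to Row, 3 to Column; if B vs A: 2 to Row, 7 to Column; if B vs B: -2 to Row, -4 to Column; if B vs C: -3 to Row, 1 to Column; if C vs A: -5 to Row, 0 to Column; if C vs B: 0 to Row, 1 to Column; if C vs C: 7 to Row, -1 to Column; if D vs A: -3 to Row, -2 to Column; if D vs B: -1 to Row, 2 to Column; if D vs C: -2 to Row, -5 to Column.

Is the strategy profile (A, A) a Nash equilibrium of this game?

Yes

Holding Column at A: Row gets 3 from A, versus 2 from B, -5 from C, -3 from D. No profitable deviation for Row.
Holding Row at A: Column gets 5 from A, versus -2 from B, 3 from C. No profitable deviation for Column either.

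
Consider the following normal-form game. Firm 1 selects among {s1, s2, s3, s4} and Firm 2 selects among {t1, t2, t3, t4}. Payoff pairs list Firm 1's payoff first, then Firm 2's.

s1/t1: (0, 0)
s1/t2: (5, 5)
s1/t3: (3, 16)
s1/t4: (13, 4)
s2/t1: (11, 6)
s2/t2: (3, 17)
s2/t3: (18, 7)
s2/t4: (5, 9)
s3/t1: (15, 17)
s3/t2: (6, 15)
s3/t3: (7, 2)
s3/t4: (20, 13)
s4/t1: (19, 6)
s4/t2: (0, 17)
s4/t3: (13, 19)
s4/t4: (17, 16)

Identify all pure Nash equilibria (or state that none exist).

Find each player's best response to every opponent strategy; NE are the intersections.
Firm 1's best responses — vs t1: s4 (payoff 19); vs t2: s3 (payoff 6); vs t3: s2 (payoff 18); vs t4: s3 (payoff 20).
Firm 2's best responses — vs s1: t3 (payoff 16); vs s2: t2 (payoff 17); vs s3: t1 (payoff 17); vs s4: t3 (payoff 19).
No cell has both players best-responding. For instance, Firm 1's best reply to t3 is s2, but against s2 Firm 2 prefers t2 over t3.

There is no pure-strategy Nash equilibrium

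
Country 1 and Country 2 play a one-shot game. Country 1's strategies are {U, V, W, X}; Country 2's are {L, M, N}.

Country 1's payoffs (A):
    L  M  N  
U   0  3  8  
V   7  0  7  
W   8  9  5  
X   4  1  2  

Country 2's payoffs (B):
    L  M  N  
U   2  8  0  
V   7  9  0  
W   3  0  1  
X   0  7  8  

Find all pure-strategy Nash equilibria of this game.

(W, L)

Check mutual best responses: a cell is a NE iff neither player can gain by unilaterally deviating.
Country 1's best responses — vs L: W (payoff 8); vs M: W (payoff 9); vs N: U (payoff 8).
Country 2's best responses — vs U: M (payoff 8); vs V: M (payoff 9); vs W: L (payoff 3); vs X: N (payoff 8).
The only mutual best response is (W, L); neither player gains by switching there.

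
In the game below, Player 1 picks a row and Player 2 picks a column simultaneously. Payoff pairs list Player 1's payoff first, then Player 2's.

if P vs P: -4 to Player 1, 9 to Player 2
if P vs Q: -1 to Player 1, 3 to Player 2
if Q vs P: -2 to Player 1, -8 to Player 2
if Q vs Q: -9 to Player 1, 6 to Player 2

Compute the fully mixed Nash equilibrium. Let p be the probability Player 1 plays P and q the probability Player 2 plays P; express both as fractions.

Each player's mixing probability is pinned down by making the *other* player indifferent.
Player 2 indifferent between P and Q: p·9 + (1−p)·(-8) = p·3 + (1−p)·6 ⟹ (-8) + 17p = 6 + (-3)p ⟹ p = 7/10.
Player 1 indifferent between P and Q: q·(-4) + (1−q)·(-1) = q·(-2) + (1−q)·(-9) ⟹ (-1) + (-3)q = (-9) + 7q ⟹ q = 4/5.

p = 7/10, q = 4/5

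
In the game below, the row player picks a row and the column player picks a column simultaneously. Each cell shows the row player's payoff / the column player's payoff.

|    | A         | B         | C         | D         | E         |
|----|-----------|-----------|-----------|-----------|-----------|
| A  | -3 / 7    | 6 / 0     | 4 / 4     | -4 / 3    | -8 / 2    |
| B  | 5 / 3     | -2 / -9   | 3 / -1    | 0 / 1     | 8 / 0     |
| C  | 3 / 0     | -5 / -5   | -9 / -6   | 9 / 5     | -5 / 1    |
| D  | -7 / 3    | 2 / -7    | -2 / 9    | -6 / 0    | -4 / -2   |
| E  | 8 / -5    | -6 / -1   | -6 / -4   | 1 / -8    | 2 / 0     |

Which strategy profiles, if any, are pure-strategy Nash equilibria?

(C, D)

Check mutual best responses: a cell is a NE iff neither player can gain by unilaterally deviating.
The row player's best responses — vs A: E (payoff 8); vs B: A (payoff 6); vs C: A (payoff 4); vs D: C (payoff 9); vs E: B (payoff 8).
The column player's best responses — vs A: A (payoff 7); vs B: A (payoff 3); vs C: D (payoff 5); vs D: C (payoff 9); vs E: E (payoff 0).
The only mutual best response is (C, D); neither player gains by switching there.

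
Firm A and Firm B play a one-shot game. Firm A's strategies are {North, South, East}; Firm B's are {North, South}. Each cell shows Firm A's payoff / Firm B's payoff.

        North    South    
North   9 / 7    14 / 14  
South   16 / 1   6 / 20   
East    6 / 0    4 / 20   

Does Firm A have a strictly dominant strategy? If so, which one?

A strategy is strictly dominant if it gives Firm A a strictly higher payoff than every other strategy, against every choice by the opponent.
North is not dominant: against North, South gives 16 > 9.
South is not dominant: against South, North gives 14 > 6.
East is not dominant: against North, North gives 9 > 6.
No single strategy is best against every opponent action.

No strictly dominant strategy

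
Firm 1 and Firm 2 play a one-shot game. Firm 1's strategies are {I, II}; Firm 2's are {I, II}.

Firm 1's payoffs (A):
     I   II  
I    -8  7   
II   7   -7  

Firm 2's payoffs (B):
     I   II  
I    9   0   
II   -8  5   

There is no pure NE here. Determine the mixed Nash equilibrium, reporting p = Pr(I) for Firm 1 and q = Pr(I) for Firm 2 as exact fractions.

p = 13/22, q = 14/29

In a mixed NE each player is indifferent between their pure strategies, so the opponent's mix sets the indifference.
Firm 2 indifferent between I and II: p·9 + (1−p)·(-8) = p·0 + (1−p)·5 ⟹ (-8) + 17p = 5 + (-5)p ⟹ p = 13/22.
Firm 1 indifferent between I and II: q·(-8) + (1−q)·7 = q·7 + (1−q)·(-7) ⟹ 7 + (-15)q = (-7) + 14q ⟹ q = 14/29.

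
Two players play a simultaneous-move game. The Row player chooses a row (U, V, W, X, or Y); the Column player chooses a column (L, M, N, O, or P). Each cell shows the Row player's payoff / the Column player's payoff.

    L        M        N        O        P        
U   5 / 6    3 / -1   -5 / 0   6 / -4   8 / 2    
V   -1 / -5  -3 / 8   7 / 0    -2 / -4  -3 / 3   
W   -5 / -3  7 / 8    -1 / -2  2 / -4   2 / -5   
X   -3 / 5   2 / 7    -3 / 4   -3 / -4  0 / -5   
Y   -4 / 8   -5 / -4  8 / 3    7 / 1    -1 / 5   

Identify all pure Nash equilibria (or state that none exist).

Check mutual best responses: a cell is a NE iff neither player can gain by unilaterally deviating.
The Row player's best responses — vs L: U (payoff 5); vs M: W (payoff 7); vs N: Y (payoff 8); vs O: Y (payoff 7); vs P: U (payoff 8).
The Column player's best responses — vs U: L (payoff 6); vs V: M (payoff 8); vs W: M (payoff 8); vs X: M (payoff 7); vs Y: L (payoff 8).
Mutual best responses occur at (U, L) and (W, M); at each, neither player gains by switching.

(U, L) and (W, M)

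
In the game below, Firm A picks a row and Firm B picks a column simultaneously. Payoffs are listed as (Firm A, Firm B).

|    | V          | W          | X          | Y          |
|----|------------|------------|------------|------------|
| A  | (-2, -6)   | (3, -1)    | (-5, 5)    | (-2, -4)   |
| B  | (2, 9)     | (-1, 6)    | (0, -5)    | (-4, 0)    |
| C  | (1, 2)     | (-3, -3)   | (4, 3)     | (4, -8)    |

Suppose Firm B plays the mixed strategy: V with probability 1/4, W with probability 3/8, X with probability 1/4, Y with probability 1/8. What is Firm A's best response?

C

Compute Firm A's expected payoff from each pure strategy against the given mix.
A: (1/4)·(-2) + (3/8)·3 + (1/4)·(-5) + (1/8)·(-2) = -7/8
B: (1/4)·2 + (3/8)·(-1) + (1/4)·0 + (1/8)·(-4) = -3/8
C: (1/4)·1 + (3/8)·(-3) + (1/4)·4 + (1/8)·4 = 5/8
Highest expected payoff is 5/8, from C.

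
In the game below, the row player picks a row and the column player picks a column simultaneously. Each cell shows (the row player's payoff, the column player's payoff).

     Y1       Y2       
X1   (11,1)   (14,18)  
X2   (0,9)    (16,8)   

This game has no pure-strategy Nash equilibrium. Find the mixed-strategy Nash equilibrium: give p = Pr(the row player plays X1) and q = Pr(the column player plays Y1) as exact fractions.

Each player's mixing probability is pinned down by making the *other* player indifferent.
The column player indifferent between Y1 and Y2: p·1 + (1−p)·9 = p·18 + (1−p)·8 ⟹ 9 + (-8)p = 8 + 10p ⟹ p = 1/18.
The row player indifferent between X1 and X2: q·11 + (1−q)·14 = q·0 + (1−q)·16 ⟹ 14 + (-3)q = 16 + (-16)q ⟹ q = 2/13.

p = 1/18, q = 2/13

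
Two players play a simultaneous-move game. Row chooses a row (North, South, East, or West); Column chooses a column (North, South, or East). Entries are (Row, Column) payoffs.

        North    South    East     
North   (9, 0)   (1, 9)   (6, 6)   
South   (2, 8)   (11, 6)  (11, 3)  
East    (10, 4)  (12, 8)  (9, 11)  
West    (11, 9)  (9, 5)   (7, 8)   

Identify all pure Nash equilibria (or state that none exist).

A profile is a Nash equilibrium when each player is best-responding to the other.
Row's best responses — vs North: West (payoff 11); vs South: East (payoff 12); vs East: South (payoff 11).
Column's best responses — vs North: South (payoff 9); vs South: North (payoff 8); vs East: East (payoff 11); vs West: North (payoff 9).
The only mutual best response is (West, North); neither player gains by switching there.

(West, North)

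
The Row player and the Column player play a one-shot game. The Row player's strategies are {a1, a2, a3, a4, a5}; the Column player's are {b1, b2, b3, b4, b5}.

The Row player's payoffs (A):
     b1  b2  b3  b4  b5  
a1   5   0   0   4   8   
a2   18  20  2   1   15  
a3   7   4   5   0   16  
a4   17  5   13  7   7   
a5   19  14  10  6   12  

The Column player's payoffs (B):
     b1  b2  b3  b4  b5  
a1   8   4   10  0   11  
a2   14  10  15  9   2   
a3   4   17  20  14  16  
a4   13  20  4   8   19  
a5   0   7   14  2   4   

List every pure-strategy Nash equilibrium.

None

Find each player's best response to every opponent strategy; NE are the intersections.
The Row player's best responses — vs b1: a5 (payoff 19); vs b2: a2 (payoff 20); vs b3: a4 (payoff 13); vs b4: a4 (payoff 7); vs b5: a3 (payoff 16).
The Column player's best responses — vs a1: b5 (payoff 11); vs a2: b3 (payoff 15); vs a3: b3 (payoff 20); vs a4: b2 (payoff 20); vs a5: b3 (payoff 14).
No cell has both players best-responding. For instance, the Row player's best reply to b3 is a4, but against a4 the Column player prefers b2 over b3.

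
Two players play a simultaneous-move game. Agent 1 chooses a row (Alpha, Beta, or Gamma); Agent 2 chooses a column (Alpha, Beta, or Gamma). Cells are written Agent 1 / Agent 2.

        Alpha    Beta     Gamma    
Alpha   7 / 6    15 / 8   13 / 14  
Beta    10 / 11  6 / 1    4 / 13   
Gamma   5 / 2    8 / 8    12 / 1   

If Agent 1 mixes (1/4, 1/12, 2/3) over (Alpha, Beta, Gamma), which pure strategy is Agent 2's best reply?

Compute Agent 2's expected payoff from each pure strategy against the given mix.
Alpha: (1/4)·6 + (1/12)·11 + (2/3)·2 = 15/4
Beta: (1/4)·8 + (1/12)·1 + (2/3)·8 = 89/12
Gamma: (1/4)·14 + (1/12)·13 + (2/3)·1 = 21/4
Highest expected payoff is 89/12, from Beta.

Beta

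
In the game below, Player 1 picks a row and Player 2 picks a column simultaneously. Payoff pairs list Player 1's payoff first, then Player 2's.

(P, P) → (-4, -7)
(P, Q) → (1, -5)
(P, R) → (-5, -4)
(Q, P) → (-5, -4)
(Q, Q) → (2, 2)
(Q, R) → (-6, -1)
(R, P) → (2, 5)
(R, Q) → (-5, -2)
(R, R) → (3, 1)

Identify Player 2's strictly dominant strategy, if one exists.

No strictly dominant strategy

A strategy is strictly dominant if it gives Player 2 a strictly higher payoff than every other strategy, against every choice by the opponent.
P is not dominant: against P, Q gives -5 > -7.
Q is not dominant: against P, R gives -4 > -5.
R is not dominant: against Q, Q gives 2 > -1.
No single strategy is best against every opponent action.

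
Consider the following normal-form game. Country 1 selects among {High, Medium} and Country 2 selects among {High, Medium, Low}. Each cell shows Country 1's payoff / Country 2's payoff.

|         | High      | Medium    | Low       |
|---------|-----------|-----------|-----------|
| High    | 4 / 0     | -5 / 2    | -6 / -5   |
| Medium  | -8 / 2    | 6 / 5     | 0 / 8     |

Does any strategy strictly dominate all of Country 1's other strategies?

No strictly dominant strategy

A strategy is strictly dominant if it gives Country 1 a strictly higher payoff than every other strategy, against every choice by the opponent.
High is not dominant: against Medium, Medium gives 6 > -5.
Medium is not dominant: against High, High gives 4 > -8.
No single strategy is best against every opponent action.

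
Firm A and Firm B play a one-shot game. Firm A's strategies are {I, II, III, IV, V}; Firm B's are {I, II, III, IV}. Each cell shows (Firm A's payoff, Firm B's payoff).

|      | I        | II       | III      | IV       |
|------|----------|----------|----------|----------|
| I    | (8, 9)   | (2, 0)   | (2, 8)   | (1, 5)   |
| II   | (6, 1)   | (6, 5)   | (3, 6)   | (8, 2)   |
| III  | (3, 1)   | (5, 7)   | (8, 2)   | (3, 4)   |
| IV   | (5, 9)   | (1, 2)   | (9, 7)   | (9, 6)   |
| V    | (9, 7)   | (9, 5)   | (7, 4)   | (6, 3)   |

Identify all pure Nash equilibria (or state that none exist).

(V, I)

Check mutual best responses: a cell is a NE iff neither player can gain by unilaterally deviating.
Firm A's best responses — vs I: V (payoff 9); vs II: V (payoff 9); vs III: IV (payoff 9); vs IV: IV (payoff 9).
Firm B's best responses — vs I: I (payoff 9); vs II: III (payoff 6); vs III: II (payoff 7); vs IV: I (payoff 9); vs V: I (payoff 7).
The only mutual best response is (V, I); neither player gains by switching there.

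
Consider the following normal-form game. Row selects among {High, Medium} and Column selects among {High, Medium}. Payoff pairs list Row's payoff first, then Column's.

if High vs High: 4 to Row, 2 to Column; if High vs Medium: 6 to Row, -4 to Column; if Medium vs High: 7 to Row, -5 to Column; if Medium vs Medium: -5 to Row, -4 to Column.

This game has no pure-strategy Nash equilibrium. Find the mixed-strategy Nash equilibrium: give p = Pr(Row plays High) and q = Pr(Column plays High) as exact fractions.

p = 1/7, q = 11/14

Each player's mixing probability is pinned down by making the *other* player indifferent.
Column indifferent between High and Medium: p·2 + (1−p)·(-5) = p·(-4) + (1−p)·(-4) ⟹ (-5) + 7p = (-4) + 0p ⟹ p = 1/7.
Row indifferent between High and Medium: q·4 + (1−q)·6 = q·7 + (1−q)·(-5) ⟹ 6 + (-2)q = (-5) + 12q ⟹ q = 11/14.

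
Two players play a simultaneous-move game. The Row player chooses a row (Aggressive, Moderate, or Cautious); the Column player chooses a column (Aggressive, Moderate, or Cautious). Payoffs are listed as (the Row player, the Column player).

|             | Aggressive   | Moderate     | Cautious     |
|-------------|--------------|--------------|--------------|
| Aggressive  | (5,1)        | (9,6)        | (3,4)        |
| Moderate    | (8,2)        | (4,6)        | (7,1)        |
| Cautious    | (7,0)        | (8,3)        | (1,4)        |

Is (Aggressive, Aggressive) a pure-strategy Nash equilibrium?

No

Holding the Column player at Aggressive: the Row player gets 5 from Aggressive but could get 8 by switching to Moderate. The Row player has a profitable deviation.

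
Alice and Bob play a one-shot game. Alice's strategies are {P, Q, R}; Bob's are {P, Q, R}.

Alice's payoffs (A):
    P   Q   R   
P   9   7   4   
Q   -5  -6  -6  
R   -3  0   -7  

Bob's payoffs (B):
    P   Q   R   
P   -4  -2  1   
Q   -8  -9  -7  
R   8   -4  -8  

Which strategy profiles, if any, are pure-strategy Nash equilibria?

Check mutual best responses: a cell is a NE iff neither player can gain by unilaterally deviating.
Alice's best responses — vs P: P (payoff 9); vs Q: P (payoff 7); vs R: P (payoff 4).
Bob's best responses — vs P: R (payoff 1); vs Q: R (payoff -7); vs R: P (payoff 8).
The only mutual best response is (P, R); neither player gains by switching there.

(P, R)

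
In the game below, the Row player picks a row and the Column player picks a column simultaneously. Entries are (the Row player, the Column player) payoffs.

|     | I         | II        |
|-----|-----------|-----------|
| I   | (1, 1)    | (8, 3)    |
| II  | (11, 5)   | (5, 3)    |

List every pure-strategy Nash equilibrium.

(I, II) and (II, I)

A profile is a Nash equilibrium when each player is best-responding to the other.
The Row player's best responses — vs I: II (payoff 11); vs II: I (payoff 8).
The Column player's best responses — vs I: II (payoff 3); vs II: I (payoff 5).
Mutual best responses occur at (I, II) and (II, I); at each, neither player gains by switching.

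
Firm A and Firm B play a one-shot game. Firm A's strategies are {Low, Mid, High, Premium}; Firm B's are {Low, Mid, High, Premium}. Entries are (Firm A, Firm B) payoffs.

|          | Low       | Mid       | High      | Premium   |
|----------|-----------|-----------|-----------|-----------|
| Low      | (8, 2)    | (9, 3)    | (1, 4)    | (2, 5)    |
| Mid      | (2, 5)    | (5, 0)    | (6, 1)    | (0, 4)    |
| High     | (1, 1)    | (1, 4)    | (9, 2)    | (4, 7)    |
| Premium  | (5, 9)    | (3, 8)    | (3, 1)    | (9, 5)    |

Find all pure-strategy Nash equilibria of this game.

Find each player's best response to every opponent strategy; NE are the intersections.
Firm A's best responses — vs Low: Low (payoff 8); vs Mid: Low (payoff 9); vs High: High (payoff 9); vs Premium: Premium (payoff 9).
Firm B's best responses — vs Low: Premium (payoff 5); vs Mid: Low (payoff 5); vs High: Premium (payoff 7); vs Premium: Low (payoff 9).
No cell has both players best-responding. For instance, Firm A's best reply to Low is Low, but against Low Firm B prefers Premium over Low.

No pure-strategy Nash equilibrium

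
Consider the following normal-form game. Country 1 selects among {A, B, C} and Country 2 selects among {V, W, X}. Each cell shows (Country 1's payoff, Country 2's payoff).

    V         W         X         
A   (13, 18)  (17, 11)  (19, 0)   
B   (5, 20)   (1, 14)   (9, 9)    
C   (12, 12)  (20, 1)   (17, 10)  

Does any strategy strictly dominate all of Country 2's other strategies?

A strategy is strictly dominant if it gives Country 2 a strictly higher payoff than every other strategy, against every choice by the opponent.
V strictly dominates: vs A: 18 > each of {11, 0}; vs B: 20 > each of {14, 9}; vs C: 12 > each of {1, 10}.

V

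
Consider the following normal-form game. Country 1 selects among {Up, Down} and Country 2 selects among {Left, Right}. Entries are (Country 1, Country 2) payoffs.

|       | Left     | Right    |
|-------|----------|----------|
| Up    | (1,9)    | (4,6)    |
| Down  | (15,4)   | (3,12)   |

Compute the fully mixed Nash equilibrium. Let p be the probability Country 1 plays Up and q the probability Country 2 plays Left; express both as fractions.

p = 8/11, q = 1/15

In a mixed NE each player is indifferent between their pure strategies, so the opponent's mix sets the indifference.
Country 2 indifferent between Left and Right: p·9 + (1−p)·4 = p·6 + (1−p)·12 ⟹ 4 + 5p = 12 + (-6)p ⟹ p = 8/11.
Country 1 indifferent between Up and Down: q·1 + (1−q)·4 = q·15 + (1−q)·3 ⟹ 4 + (-3)q = 3 + 12q ⟹ q = 1/15.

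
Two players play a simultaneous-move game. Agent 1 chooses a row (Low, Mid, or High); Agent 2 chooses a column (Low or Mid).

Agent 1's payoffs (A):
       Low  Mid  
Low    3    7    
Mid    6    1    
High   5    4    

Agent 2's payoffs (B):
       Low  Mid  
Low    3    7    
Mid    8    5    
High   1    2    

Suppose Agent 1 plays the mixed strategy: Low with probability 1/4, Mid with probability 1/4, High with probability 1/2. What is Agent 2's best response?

Mid

Agent 2's best reply maximizes expected payoff against the mix.
Low: (1/4)·3 + (1/4)·8 + (1/2)·1 = 13/4
Mid: (1/4)·7 + (1/4)·5 + (1/2)·2 = 4
Highest expected payoff is 4, from Mid.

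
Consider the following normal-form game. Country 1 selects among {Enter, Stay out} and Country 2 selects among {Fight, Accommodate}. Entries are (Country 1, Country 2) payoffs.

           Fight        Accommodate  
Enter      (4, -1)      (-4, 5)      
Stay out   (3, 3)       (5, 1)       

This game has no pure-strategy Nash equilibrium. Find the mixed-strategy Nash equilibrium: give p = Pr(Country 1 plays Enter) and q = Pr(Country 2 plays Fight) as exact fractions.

p = 1/4, q = 9/10

In a mixed NE each player is indifferent between their pure strategies, so the opponent's mix sets the indifference.
Country 2 indifferent between Fight and Accommodate: p·(-1) + (1−p)·3 = p·5 + (1−p)·1 ⟹ 3 + (-4)p = 1 + 4p ⟹ p = 1/4.
Country 1 indifferent between Enter and Stay out: q·4 + (1−q)·(-4) = q·3 + (1−q)·5 ⟹ (-4) + 8q = 5 + (-2)q ⟹ q = 9/10.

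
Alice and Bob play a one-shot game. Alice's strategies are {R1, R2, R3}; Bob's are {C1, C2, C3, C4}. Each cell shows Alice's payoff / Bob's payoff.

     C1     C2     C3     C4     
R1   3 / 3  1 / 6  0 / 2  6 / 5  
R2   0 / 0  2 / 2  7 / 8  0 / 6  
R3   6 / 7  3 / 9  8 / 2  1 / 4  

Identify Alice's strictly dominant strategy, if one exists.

No strictly dominant strategy

A strategy is strictly dominant if it gives Alice a strictly higher payoff than every other strategy, against every choice by the opponent.
R1 is not dominant: against C1, R3 gives 6 > 3.
R2 is not dominant: against C1, R1 gives 3 > 0.
R3 is not dominant: against C4, R1 gives 6 > 1.
No single strategy is best against every opponent action.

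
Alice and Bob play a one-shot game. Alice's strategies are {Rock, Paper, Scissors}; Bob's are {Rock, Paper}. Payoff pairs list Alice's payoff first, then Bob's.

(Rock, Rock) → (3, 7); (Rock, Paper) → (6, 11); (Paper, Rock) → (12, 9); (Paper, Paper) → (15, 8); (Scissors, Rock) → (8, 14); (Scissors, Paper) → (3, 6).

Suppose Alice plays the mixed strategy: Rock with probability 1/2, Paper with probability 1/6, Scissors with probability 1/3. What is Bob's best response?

Rock

Compute Bob's expected payoff from each pure strategy against the given mix.
Rock: (1/2)·7 + (1/6)·9 + (1/3)·14 = 29/3
Paper: (1/2)·11 + (1/6)·8 + (1/3)·6 = 53/6
Highest expected payoff is 29/3, from Rock.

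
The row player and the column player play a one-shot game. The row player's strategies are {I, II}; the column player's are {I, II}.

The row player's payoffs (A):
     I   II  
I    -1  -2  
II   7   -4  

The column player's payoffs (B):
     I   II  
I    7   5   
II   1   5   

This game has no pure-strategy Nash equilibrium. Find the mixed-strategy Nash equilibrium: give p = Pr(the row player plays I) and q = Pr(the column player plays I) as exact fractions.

p = 2/3, q = 1/5

Each player's mixing probability is pinned down by making the *other* player indifferent.
The column player indifferent between I and II: p·7 + (1−p)·1 = p·5 + (1−p)·5 ⟹ 1 + 6p = 5 + 0p ⟹ p = 2/3.
The row player indifferent between I and II: q·(-1) + (1−q)·(-2) = q·7 + (1−q)·(-4) ⟹ (-2) + 1q = (-4) + 11q ⟹ q = 1/5.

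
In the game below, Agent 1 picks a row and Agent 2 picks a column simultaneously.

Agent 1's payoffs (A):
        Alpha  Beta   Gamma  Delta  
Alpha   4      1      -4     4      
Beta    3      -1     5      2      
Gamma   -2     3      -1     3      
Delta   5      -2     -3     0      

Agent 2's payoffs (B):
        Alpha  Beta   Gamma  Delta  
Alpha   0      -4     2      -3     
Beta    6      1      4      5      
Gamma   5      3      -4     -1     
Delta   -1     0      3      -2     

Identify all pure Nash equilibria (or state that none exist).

A profile is a Nash equilibrium when each player is best-responding to the other.
Agent 1's best responses — vs Alpha: Delta (payoff 5); vs Beta: Gamma (payoff 3); vs Gamma: Beta (payoff 5); vs Delta: Alpha (payoff 4).
Agent 2's best responses — vs Alpha: Gamma (payoff 2); vs Beta: Alpha (payoff 6); vs Gamma: Alpha (payoff 5); vs Delta: Gamma (payoff 3).
No cell has both players best-responding. For instance, Agent 1's best reply to Beta is Gamma, but against Gamma Agent 2 prefers Alpha over Beta.

None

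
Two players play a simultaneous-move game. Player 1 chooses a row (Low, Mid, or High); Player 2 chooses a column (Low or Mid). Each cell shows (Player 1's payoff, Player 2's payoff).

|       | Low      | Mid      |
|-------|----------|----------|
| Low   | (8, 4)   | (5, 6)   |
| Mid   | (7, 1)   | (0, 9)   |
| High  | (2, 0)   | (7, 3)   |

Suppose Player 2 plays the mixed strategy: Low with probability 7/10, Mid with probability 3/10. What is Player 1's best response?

Low

Compute Player 1's expected payoff from each pure strategy against the given mix.
Low: (7/10)·8 + (3/10)·5 = 71/10
Mid: (7/10)·7 + (3/10)·0 = 49/10
High: (7/10)·2 + (3/10)·7 = 7/2
Highest expected payoff is 71/10, from Low.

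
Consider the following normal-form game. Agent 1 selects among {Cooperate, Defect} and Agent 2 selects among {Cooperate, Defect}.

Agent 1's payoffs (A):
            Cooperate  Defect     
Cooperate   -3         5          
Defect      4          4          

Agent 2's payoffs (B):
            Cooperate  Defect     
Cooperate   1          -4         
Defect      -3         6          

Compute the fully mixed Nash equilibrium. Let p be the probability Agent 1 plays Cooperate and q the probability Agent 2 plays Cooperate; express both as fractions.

p = 9/14, q = 1/8

Each player's mixing probability is pinned down by making the *other* player indifferent.
Agent 2 indifferent between Cooperate and Defect: p·1 + (1−p)·(-3) = p·(-4) + (1−p)·6 ⟹ (-3) + 4p = 6 + (-10)p ⟹ p = 9/14.
Agent 1 indifferent between Cooperate and Defect: q·(-3) + (1−q)·5 = q·4 + (1−q)·4 ⟹ 5 + (-8)q = 4 + 0q ⟹ q = 1/8.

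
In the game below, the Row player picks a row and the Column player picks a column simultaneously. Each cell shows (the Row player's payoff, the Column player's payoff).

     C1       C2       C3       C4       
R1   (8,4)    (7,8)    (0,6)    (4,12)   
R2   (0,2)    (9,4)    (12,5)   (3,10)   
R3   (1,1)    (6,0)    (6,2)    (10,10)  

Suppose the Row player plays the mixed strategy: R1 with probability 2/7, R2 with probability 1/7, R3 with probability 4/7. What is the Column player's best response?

Compute the Column player's expected payoff from each pure strategy against the given mix.
C1: (2/7)·4 + (1/7)·2 + (4/7)·1 = 2
C2: (2/7)·8 + (1/7)·4 + (4/7)·0 = 20/7
C3: (2/7)·6 + (1/7)·5 + (4/7)·2 = 25/7
C4: (2/7)·12 + (1/7)·10 + (4/7)·10 = 74/7
Highest expected payoff is 74/7, from C4.

C4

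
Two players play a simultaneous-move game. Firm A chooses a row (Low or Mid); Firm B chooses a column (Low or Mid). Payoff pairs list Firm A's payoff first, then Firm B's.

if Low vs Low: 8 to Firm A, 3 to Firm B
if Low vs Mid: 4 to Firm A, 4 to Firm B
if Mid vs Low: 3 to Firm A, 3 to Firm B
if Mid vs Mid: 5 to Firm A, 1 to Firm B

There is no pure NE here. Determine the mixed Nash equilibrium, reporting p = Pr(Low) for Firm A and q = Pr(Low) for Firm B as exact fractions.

Each player's mixing probability is pinned down by making the *other* player indifferent.
Firm B indifferent between Low and Mid: p·3 + (1−p)·3 = p·4 + (1−p)·1 ⟹ 3 + 0p = 1 + 3p ⟹ p = 2/3.
Firm A indifferent between Low and Mid: q·8 + (1−q)·4 = q·3 + (1−q)·5 ⟹ 4 + 4q = 5 + (-2)q ⟹ q = 1/6.

p = 2/3, q = 1/6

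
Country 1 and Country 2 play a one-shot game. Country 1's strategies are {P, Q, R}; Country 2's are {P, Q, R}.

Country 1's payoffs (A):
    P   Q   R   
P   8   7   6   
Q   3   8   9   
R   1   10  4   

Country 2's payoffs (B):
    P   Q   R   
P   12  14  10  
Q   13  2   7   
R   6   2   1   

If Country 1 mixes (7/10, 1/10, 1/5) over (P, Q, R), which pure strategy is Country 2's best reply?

P

Country 2's best reply maximizes expected payoff against the mix.
P: (7/10)·12 + (1/10)·13 + (1/5)·6 = 109/10
Q: (7/10)·14 + (1/10)·2 + (1/5)·2 = 52/5
R: (7/10)·10 + (1/10)·7 + (1/5)·1 = 79/10
Highest expected payoff is 109/10, from P.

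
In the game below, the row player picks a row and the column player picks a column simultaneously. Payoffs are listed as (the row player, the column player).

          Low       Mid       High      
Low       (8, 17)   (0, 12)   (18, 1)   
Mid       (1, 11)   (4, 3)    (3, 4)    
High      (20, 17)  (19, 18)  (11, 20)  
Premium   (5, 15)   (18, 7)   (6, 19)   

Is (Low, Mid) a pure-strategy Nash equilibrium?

No

Holding the column player at Mid: the row player gets 0 from Low but could get 19 by switching to High. The row player has a profitable deviation.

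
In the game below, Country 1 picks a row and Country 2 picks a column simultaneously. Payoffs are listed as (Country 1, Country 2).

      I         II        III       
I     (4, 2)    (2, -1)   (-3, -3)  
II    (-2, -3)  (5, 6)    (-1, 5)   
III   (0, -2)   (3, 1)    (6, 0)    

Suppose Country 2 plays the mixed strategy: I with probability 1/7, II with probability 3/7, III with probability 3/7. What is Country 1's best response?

III

Country 1's best reply maximizes expected payoff against the mix.
I: (1/7)·4 + (3/7)·2 + (3/7)·(-3) = 1/7
II: (1/7)·(-2) + (3/7)·5 + (3/7)·(-1) = 10/7
III: (1/7)·0 + (3/7)·3 + (3/7)·6 = 27/7
Highest expected payoff is 27/7, from III.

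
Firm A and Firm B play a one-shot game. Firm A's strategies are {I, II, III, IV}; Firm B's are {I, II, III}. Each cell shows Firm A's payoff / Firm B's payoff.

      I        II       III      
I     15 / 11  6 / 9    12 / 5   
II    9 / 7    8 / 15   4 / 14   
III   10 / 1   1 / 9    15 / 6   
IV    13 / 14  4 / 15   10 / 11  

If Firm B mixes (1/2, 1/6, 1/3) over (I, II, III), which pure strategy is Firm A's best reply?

I

Firm A's best reply maximizes expected payoff against the mix.
I: (1/2)·15 + (1/6)·6 + (1/3)·12 = 25/2
II: (1/2)·9 + (1/6)·8 + (1/3)·4 = 43/6
III: (1/2)·10 + (1/6)·1 + (1/3)·15 = 61/6
IV: (1/2)·13 + (1/6)·4 + (1/3)·10 = 21/2
Highest expected payoff is 25/2, from I.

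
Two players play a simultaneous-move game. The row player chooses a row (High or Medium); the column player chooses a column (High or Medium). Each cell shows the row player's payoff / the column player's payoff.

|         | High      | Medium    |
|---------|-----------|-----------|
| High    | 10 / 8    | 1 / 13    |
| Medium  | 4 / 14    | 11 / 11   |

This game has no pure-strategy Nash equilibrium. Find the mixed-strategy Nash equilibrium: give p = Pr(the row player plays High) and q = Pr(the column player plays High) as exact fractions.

In a mixed NE each player is indifferent between their pure strategies, so the opponent's mix sets the indifference.
The column player indifferent between High and Medium: p·8 + (1−p)·14 = p·13 + (1−p)·11 ⟹ 14 + (-6)p = 11 + 2p ⟹ p = 3/8.
The row player indifferent between High and Medium: q·10 + (1−q)·1 = q·4 + (1−q)·11 ⟹ 1 + 9q = 11 + (-7)q ⟹ q = 5/8.

p = 3/8, q = 5/8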